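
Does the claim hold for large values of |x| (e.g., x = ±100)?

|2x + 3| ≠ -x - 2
x = 100: LHS = |2·100 + 3| = |203| = 203, RHS = -100 - 2 = -102; 203 ≠ -102 — holds
x = -100: LHS = |2·(-100) + 3| = |-197| = 197, RHS = -(-100) - 2 = 98; 197 ≠ 98 — holds

Answer: Yes, holds for both x = 100 and x = -100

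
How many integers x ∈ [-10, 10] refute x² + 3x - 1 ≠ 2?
Track d = LHS − RHS over the integers in [-10, 10]. Equality would need d = 0, but d changes sign only between consecutive integers, jumping over 0:
x = -4: LHS = (-4)² + 3·(-4) - 1 = 3; 3 ≠ 2 — holds  (d = 1)
x = -3: LHS = (-3)² + 3·(-3) - 1 = -1; -1 ≠ 2 — holds  (d = -3)
x = 0: LHS = 0² + 3·0 - 1 = -1; -1 ≠ 2 — holds  (d = -3)
x = 1: LHS = 1² + 3·1 - 1 = 3; 3 ≠ 2 — holds  (d = 1)
Away from these crossings d keeps a constant sign, and checking every integer in [-10, 10] confirms d ≠ 0 throughout. Hence the two sides are never equal, so the relation holds for every integer in [-10, 10].

No counterexample appears in that range.

Answer: 0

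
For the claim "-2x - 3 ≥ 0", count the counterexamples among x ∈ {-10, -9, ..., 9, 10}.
Counterexamples in [-10, 10]: {-1, 0, 1, 2, 3, 4, 5, 6, 7, 8, 9, 10}.

Counting them gives 12 values.

Answer: 12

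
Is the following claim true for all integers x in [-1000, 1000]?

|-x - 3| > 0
The claim fails at x = -3:
x = -3: LHS = |-(-3) - 3| = |0| = 0; 0 > 0 — FAILS

Because a single integer refutes it, the statement is false.

Answer: False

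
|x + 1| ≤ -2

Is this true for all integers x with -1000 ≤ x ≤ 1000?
The claim fails at x = 0:
x = 0: LHS = |0 + 1| = |1| = 1; 1 ≤ -2 — FAILS

Because a single integer refutes it, the statement is false.

Answer: False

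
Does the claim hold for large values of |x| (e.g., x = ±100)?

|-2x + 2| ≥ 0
x = 100: LHS = |-2·100 + 2| = |-198| = 198; 198 ≥ 0 — holds
x = -100: LHS = |-2·(-100) + 2| = |202| = 202; 202 ≥ 0 — holds

Answer: Yes, holds for both x = 100 and x = -100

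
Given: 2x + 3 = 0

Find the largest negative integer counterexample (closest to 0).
Testing negative integers from -1 downward:
x = -1: LHS = 2·(-1) + 3 = 1; 1 = 0 — FAILS  ← closest negative counterexample to 0

Answer: x = -1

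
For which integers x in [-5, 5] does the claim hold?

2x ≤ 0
Holds for: {-5, -4, -3, -2, -1, 0}
Fails for: {1, 2, 3, 4, 5}

Answer: {-5, -4, -3, -2, -1, 0}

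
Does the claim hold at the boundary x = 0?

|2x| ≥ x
x = 0: LHS = |2·0| = |0| = 0; 0 ≥ 0 — holds

The relation is satisfied at x = 0.

Answer: Yes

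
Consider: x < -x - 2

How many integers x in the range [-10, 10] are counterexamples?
Counterexamples in [-10, 10]: {-1, 0, 1, 2, 3, 4, 5, 6, 7, 8, 9, 10}.

Counting them gives 12 values.

Answer: 12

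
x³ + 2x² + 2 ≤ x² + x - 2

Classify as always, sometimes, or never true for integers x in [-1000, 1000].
Holds at x = -3: LHS = (-3)³ + 2·(-3)² + 2 = -7, RHS = (-3)² + (-3) - 2 = 4; -7 ≤ 4 — holds
Fails at x = 0: LHS = 0³ + 2·0² + 2 = 2, RHS = 0² + 0 - 2 = -2; 2 ≤ -2 — FAILS
It is satisfied by some integers in the range but not all.

Answer: Sometimes true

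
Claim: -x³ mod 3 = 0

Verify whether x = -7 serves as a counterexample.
Substitute x = -7 into the relation:
x = -7: LHS = (-(-7)³) mod 3 = 343 mod 3 = 1; 1 = 0 — FAILS

Since the claim fails at x = -7, this value is a counterexample.

Answer: Yes, x = -7 is a counterexample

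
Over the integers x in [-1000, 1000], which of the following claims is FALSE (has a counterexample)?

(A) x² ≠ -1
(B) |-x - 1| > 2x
(A) Over all integers in [-1000, 1000], LHS − RHS is always positive; it is smallest at x = 0, where it equals 1:
x = 0: LHS = 0² = 0; 0 ≠ -1 — holds
At the ends of the range:
x = -1000: LHS = (-1000)² = 1000000; 1000000 ≠ -1 — holds
x = 1000: LHS = 1000² = 1000000; 1000000 ≠ -1 — holds
Hence LHS − RHS is never 0, i.e. the two sides are never equal, so the relation holds for every integer in [-1000, 1000].

(B) x = 1: LHS = |-1 - 1| = |-2| = 2, RHS = 2·1 = 2; 2 > 2 — FAILS

Only (B) has a counterexample.

Answer: B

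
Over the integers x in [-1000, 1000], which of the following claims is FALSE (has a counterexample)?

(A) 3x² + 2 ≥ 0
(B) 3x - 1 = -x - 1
(A) Over all integers in [-1000, 1000], LHS − RHS is smallest at x = 0, where it equals 2:
x = 0: LHS = 3·0² + 2 = 2; 2 ≥ 0 — holds
At the ends of the range:
x = -1000: LHS = 3·(-1000)² + 2 = 3000002; 3000002 ≥ 0 — holds
x = 1000: LHS = 3·1000² + 2 = 3000002; 3000002 ≥ 0 — holds
Hence LHS − RHS is never negative, i.e. LHS ≥ RHS throughout, so the relation holds for every integer in [-1000, 1000].

(B) x = 1: LHS = 3·1 - 1 = 2, RHS = -1 - 1 = -2; 2 = -2 — FAILS

Only (B) has a counterexample.

Answer: B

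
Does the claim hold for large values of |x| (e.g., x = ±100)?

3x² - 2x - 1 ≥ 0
x = 100: LHS = 3·100² - 2·100 - 1 = 29799; 29799 ≥ 0 — holds
x = -100: LHS = 3·(-100)² - 2·(-100) - 1 = 30199; 30199 ≥ 0 — holds

Answer: Yes, holds for both x = 100 and x = -100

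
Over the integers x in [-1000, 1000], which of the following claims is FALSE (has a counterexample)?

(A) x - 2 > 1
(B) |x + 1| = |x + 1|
(A) x = 0: LHS = 0 - 2 = -2; -2 > 1 — FAILS

(B) LHS − RHS = 0 at every integer in [-1000, 1000]; the two sides always agree. For instance:
x = -1000: LHS = |(-1000) + 1| = |-999| = 999, RHS = |(-1000) + 1| = |-999| = 999; 999 = 999 — holds
x = 0: LHS = |0 + 1| = |1| = 1, RHS = |0 + 1| = |1| = 1; 1 = 1 — holds
x = 1000: LHS = |1000 + 1| = |1001| = 1001, RHS = |1000 + 1| = |1001| = 1001; 1001 = 1001 — holds
The sides are never unequal, so the relation holds for every integer in [-1000, 1000].

Only (A) has a counterexample.

Answer: A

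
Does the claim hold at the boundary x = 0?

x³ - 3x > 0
x = 0: LHS = 0³ - 3·0 = 0; 0 > 0 — FAILS

The relation fails at x = 0, so x = 0 is a counterexample.

Answer: No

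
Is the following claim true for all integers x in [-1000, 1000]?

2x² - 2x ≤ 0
The claim fails at x = -1:
x = -1: LHS = 2·(-1)² - 2·(-1) = 4; 4 ≤ 0 — FAILS

Because a single integer refutes it, the statement is false.

Answer: False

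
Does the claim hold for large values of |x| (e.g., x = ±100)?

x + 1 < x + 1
x = 100: LHS = 100 + 1 = 101, RHS = 100 + 1 = 101; 101 < 101 — FAILS
x = -100: LHS = (-100) + 1 = -99, RHS = (-100) + 1 = -99; -99 < -99 — FAILS

Answer: No, fails for both x = 100 and x = -100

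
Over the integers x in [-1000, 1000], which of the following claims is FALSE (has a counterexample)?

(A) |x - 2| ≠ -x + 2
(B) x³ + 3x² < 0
(A) x = 0: LHS = |0 - 2| = |-2| = 2, RHS = -0 + 2 = 2; 2 ≠ 2 — FAILS
(B) x = 0: LHS = 0³ + 3·0² = 0; 0 < 0 — FAILS

Answer: Both A and B are false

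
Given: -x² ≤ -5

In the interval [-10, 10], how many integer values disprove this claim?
Counterexamples in [-10, 10]: {-2, -1, 0, 1, 2}.

Counting them gives 5 values.

Answer: 5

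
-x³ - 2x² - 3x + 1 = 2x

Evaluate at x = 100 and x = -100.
x = 100: LHS = -100³ - 2·100² - 3·100 + 1 = -1020299, RHS = 2·100 = 200; -1020299 = 200 — FAILS
x = -100: LHS = -(-100)³ - 2·(-100)² - 3·(-100) + 1 = 980301, RHS = 2·(-100) = -200; 980301 = -200 — FAILS

Answer: No, fails for both x = 100 and x = -100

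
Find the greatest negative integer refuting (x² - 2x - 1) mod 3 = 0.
Testing negative integers from -1 downward:
x = -1: LHS = ((-1)² - 2·(-1) - 1) mod 3 = 2 mod 3 = 2; 2 = 0 — FAILS  ← closest negative counterexample to 0

Answer: x = -1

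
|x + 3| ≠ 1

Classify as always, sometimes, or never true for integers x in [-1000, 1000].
Holds at x = 0: LHS = |0 + 3| = |3| = 3; 3 ≠ 1 — holds
Fails at x = -2: LHS = |(-2) + 3| = |1| = 1; 1 ≠ 1 — FAILS
It is satisfied by some integers in the range but not all.

Answer: Sometimes true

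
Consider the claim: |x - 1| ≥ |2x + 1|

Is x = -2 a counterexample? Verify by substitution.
Substitute x = -2 into the relation:
x = -2: LHS = |(-2) - 1| = |-3| = 3, RHS = |2·(-2) + 1| = |-3| = 3; 3 ≥ 3 — holds

The claim holds here, so x = -2 is not a counterexample. (A counterexample exists elsewhere, e.g. x = 1.)

Answer: No, x = -2 is not a counterexample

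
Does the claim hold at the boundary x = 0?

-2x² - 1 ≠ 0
x = 0: LHS = -2·0² - 1 = -1; -1 ≠ 0 — holds

The relation is satisfied at x = 0.

Answer: Yes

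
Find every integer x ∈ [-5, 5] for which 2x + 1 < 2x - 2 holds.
Over all integers in [-5, 5], LHS − RHS is smallest at x = 0, where it equals 3:
x = 0: LHS = 2·0 + 1 = 1, RHS = 2·0 - 2 = -2; 1 < -2 — FAILS
At the ends of the range:
x = -5: LHS = 2·(-5) + 1 = -9, RHS = 2·(-5) - 2 = -12; -9 < -12 — FAILS
x = 5: LHS = 2·5 + 1 = 11, RHS = 2·5 - 2 = 8; 11 < 8 — FAILS
Hence LHS − RHS is never negative, i.e. LHS ≥ RHS throughout, so the claimed relation (<) fails for every integer in [-5, 5].

Answer: None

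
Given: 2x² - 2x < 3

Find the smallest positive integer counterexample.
Testing positive integers:
x = 1: LHS = 2·1² - 2·1 = 0; 0 < 3 — holds
x = 2: LHS = 2·2² - 2·2 = 4; 4 < 3 — FAILS  ← smallest positive counterexample

Answer: x = 2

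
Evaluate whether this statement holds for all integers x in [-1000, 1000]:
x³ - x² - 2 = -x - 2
The claim fails at x = 1:
x = 1: LHS = 1³ - 1² - 2 = -2, RHS = -1 - 2 = -3; -2 = -3 — FAILS

Because a single integer refutes it, the statement is false.

Answer: False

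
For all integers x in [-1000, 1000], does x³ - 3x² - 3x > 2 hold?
The claim fails at x = 0:
x = 0: LHS = 0³ - 3·0² - 3·0 = 0; 0 > 2 — FAILS

Because a single integer refutes it, the statement is false.

Answer: False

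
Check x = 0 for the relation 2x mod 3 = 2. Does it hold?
x = 0: LHS = (2·0) mod 3 = 0 mod 3 = 0; 0 = 2 — FAILS

The relation fails at x = 0, so x = 0 is a counterexample.

Answer: No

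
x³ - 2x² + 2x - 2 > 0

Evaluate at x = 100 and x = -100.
x = 100: LHS = 100³ - 2·100² + 2·100 - 2 = 980198; 980198 > 0 — holds
x = -100: LHS = (-100)³ - 2·(-100)² + 2·(-100) - 2 = -1020202; -1020202 > 0 — FAILS

Answer: Partially: holds for x = 100, fails for x = -100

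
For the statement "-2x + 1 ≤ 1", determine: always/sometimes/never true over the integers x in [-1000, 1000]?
Holds at x = 0: LHS = -2·0 + 1 = 1; 1 ≤ 1 — holds
Fails at x = -1: LHS = -2·(-1) + 1 = 3; 3 ≤ 1 — FAILS
It is satisfied by some integers in the range but not all.

Answer: Sometimes true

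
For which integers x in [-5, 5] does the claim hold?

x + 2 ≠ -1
Holds for: {-5, -4, -2, -1, 0, 1, 2, 3, 4, 5}
Fails for: {-3}

Answer: {-5, -4, -2, -1, 0, 1, 2, 3, 4, 5}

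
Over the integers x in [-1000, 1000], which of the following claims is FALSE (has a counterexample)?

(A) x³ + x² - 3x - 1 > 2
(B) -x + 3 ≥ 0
(A) x = 0: LHS = 0³ + 0² - 3·0 - 1 = -1; -1 > 2 — FAILS
(B) x = 4: LHS = -4 + 3 = -1; -1 ≥ 0 — FAILS

Answer: Both A and B are false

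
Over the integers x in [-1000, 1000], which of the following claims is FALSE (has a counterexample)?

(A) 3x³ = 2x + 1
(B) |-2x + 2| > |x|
(A) x = 0: LHS = 3·0³ = 0, RHS = 2·0 + 1 = 1; 0 = 1 — FAILS
(B) x = 1: LHS = |-2·1 + 2| = |0| = 0, RHS = |1| = 1; 0 > 1 — FAILS

Answer: Both A and B are false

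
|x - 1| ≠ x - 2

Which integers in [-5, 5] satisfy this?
Over all integers in [-5, 5], LHS − RHS is always positive; it is smallest at x = 1, where it equals 1:
x = 1: LHS = |1 - 1| = |0| = 0, RHS = 1 - 2 = -1; 0 ≠ -1 — holds
At the ends of the range:
x = -5: LHS = |(-5) - 1| = |-6| = 6, RHS = (-5) - 2 = -7; 6 ≠ -7 — holds
x = 5: LHS = |5 - 1| = |4| = 4, RHS = 5 - 2 = 3; 4 ≠ 3 — holds
Hence LHS − RHS is never 0, i.e. the two sides are never equal, so the relation holds for every integer in [-5, 5].

Answer: All integers in [-5, 5]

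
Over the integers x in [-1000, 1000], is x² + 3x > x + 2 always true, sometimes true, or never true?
Holds at x = 1: LHS = 1² + 3·1 = 4, RHS = 1 + 2 = 3; 4 > 3 — holds
Fails at x = 0: LHS = 0² + 3·0 = 0, RHS = 0 + 2 = 2; 0 > 2 — FAILS
It is satisfied by some integers in the range but not all.

Answer: Sometimes true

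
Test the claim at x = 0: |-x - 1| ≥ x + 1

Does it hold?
x = 0: LHS = |-0 - 1| = |-1| = 1, RHS = 0 + 1 = 1; 1 ≥ 1 — holds

The relation is satisfied at x = 0.

Answer: Yes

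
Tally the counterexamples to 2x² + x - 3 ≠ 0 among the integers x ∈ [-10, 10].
Counterexamples in [-10, 10]: {1}.

Counting them gives 1 values.

Answer: 1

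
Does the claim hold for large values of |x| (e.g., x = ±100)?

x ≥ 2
x = 100: 100 ≥ 2 — holds
x = -100: -100 ≥ 2 — FAILS

Answer: Partially: holds for x = 100, fails for x = -100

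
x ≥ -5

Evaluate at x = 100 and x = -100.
x = 100: 100 ≥ -5 — holds
x = -100: -100 ≥ -5 — FAILS

Answer: Partially: holds for x = 100, fails for x = -100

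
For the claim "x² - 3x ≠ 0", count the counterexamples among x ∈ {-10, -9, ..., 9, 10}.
Counterexamples in [-10, 10]: {0, 3}.

Counting them gives 2 values.

Answer: 2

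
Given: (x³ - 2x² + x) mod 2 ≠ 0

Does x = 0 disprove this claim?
Substitute x = 0 into the relation:
x = 0: LHS = (0³ - 2·0² + 0) mod 2 = 0 mod 2 = 0; 0 ≠ 0 — FAILS

Since the claim fails at x = 0, this value is a counterexample.

Answer: Yes, x = 0 is a counterexample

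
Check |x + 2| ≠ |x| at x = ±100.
x = 100: LHS = |100 + 2| = |102| = 102, RHS = |100| = 100; 102 ≠ 100 — holds
x = -100: LHS = |(-100) + 2| = |-98| = 98, RHS = |-100| = 100; 98 ≠ 100 — holds

Answer: Yes, holds for both x = 100 and x = -100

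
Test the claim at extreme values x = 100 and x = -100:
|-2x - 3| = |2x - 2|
x = 100: LHS = |-2·100 - 3| = |-203| = 203, RHS = |2·100 - 2| = |198| = 198; 203 = 198 — FAILS
x = -100: LHS = |-2·(-100) - 3| = |197| = 197, RHS = |2·(-100) - 2| = |-202| = 202; 197 = 202 — FAILS

Answer: No, fails for both x = 100 and x = -100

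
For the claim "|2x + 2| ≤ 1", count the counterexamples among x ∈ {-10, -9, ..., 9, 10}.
Counterexamples in [-10, 10]: {-10, -9, -8, -7, -6, -5, -4, -3, -2, 0, 1, 2, 3, 4, 5, 6, 7, 8, 9, 10}.

Counting them gives 20 values.

Answer: 20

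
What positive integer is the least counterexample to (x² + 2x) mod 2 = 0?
Testing positive integers:
x = 1: LHS = (1² + 2·1) mod 2 = 3 mod 2 = 1; 1 = 0 — FAILS  ← smallest positive counterexample

Answer: x = 1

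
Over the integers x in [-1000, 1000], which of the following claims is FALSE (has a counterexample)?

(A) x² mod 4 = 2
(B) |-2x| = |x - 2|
(A) x = 0: LHS = (0²) mod 4 = 0 mod 4 = 0; 0 = 2 — FAILS
(B) x = 0: LHS = |-2·0| = |0| = 0, RHS = |0 - 2| = |-2| = 2; 0 = 2 — FAILS

Answer: Both A and B are false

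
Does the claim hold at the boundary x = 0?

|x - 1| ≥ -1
x = 0: LHS = |0 - 1| = |-1| = 1; 1 ≥ -1 — holds

The relation is satisfied at x = 0.

Answer: Yes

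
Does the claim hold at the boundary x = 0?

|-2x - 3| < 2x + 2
x = 0: LHS = |-2·0 - 3| = |-3| = 3, RHS = 2·0 + 2 = 2; 3 < 2 — FAILS

The relation fails at x = 0, so x = 0 is a counterexample.

Answer: No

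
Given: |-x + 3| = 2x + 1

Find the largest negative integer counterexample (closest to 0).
Testing negative integers from -1 downward:
x = -1: LHS = |-(-1) + 3| = |4| = 4, RHS = 2·(-1) + 1 = -1; 4 = -1 — FAILS  ← closest negative counterexample to 0

Answer: x = -1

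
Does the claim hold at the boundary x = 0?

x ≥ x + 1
x = 0: RHS = 0 + 1 = 1; 0 ≥ 1 — FAILS

The relation fails at x = 0, so x = 0 is a counterexample.

Answer: No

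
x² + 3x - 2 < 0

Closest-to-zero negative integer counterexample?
Testing negative integers from -1 downward:
x = -1: LHS = (-1)² + 3·(-1) - 2 = -4; -4 < 0 — holds
x = -2: LHS = (-2)² + 3·(-2) - 2 = -4; -4 < 0 — holds
x = -3: LHS = (-3)² + 3·(-3) - 2 = -2; -2 < 0 — holds
x = -4: LHS = (-4)² + 3·(-4) - 2 = 2; 2 < 0 — FAILS  ← closest negative counterexample to 0

Answer: x = -4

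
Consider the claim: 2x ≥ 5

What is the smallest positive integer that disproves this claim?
Testing positive integers:
x = 1: LHS = 2·1 = 2; 2 ≥ 5 — FAILS  ← smallest positive counterexample

Answer: x = 1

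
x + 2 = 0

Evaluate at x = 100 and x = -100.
x = 100: LHS = 100 + 2 = 102; 102 = 0 — FAILS
x = -100: LHS = (-100) + 2 = -98; -98 = 0 — FAILS

Answer: No, fails for both x = 100 and x = -100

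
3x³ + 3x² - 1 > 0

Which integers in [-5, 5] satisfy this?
Holds for: {1, 2, 3, 4, 5}
Fails for: {-5, -4, -3, -2, -1, 0}

Answer: {1, 2, 3, 4, 5}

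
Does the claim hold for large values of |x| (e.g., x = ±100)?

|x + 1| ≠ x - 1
x = 100: LHS = |100 + 1| = |101| = 101, RHS = 100 - 1 = 99; 101 ≠ 99 — holds
x = -100: LHS = |(-100) + 1| = |-99| = 99, RHS = (-100) - 1 = -101; 99 ≠ -101 — holds

Answer: Yes, holds for both x = 100 and x = -100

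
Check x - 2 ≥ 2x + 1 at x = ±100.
x = 100: LHS = 100 - 2 = 98, RHS = 2·100 + 1 = 201; 98 ≥ 201 — FAILS
x = -100: LHS = (-100) - 2 = -102, RHS = 2·(-100) + 1 = -199; -102 ≥ -199 — holds

Answer: Partially: fails for x = 100, holds for x = -100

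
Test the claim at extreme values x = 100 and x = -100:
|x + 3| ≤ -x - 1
x = 100: LHS = |100 + 3| = |103| = 103, RHS = -100 - 1 = -101; 103 ≤ -101 — FAILS
x = -100: LHS = |(-100) + 3| = |-97| = 97, RHS = -(-100) - 1 = 99; 97 ≤ 99 — holds

Answer: Partially: fails for x = 100, holds for x = -100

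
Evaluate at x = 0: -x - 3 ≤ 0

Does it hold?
x = 0: LHS = -0 - 3 = -3; -3 ≤ 0 — holds

The relation is satisfied at x = 0.

Answer: Yes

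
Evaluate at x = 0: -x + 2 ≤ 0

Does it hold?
x = 0: LHS = -0 + 2 = 2; 2 ≤ 0 — FAILS

The relation fails at x = 0, so x = 0 is a counterexample.

Answer: No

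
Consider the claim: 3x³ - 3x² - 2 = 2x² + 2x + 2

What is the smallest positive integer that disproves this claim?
Testing positive integers:
x = 1: LHS = 3·1³ - 3·1² - 2 = -2, RHS = 2·1² + 2·1 + 2 = 6; -2 = 6 — FAILS  ← smallest positive counterexample

Answer: x = 1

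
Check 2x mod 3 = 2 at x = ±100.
x = 100: LHS = (2·100) mod 3 = 200 mod 3 = 2; 2 = 2 — holds
x = -100: LHS = (2·(-100)) mod 3 = (-200) mod 3 = 1; 1 = 2 — FAILS

Answer: Partially: holds for x = 100, fails for x = -100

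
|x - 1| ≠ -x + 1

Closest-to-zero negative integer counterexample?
Testing negative integers from -1 downward:
x = -1: LHS = |(-1) - 1| = |-2| = 2, RHS = -(-1) + 1 = 2; 2 ≠ 2 — FAILS  ← closest negative counterexample to 0

Answer: x = -1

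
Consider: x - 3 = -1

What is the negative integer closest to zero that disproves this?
Testing negative integers from -1 downward:
x = -1: LHS = (-1) - 3 = -4; -4 = -1 — FAILS  ← closest negative counterexample to 0

Answer: x = -1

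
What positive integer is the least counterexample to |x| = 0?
Testing positive integers:
x = 1: LHS = |1| = 1; 1 = 0 — FAILS  ← smallest positive counterexample

Answer: x = 1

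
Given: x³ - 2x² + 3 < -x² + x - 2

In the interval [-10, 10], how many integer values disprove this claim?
Counterexamples in [-10, 10]: {-1, 0, 1, 2, 3, 4, 5, 6, 7, 8, 9, 10}.

Counting them gives 12 values.

Answer: 12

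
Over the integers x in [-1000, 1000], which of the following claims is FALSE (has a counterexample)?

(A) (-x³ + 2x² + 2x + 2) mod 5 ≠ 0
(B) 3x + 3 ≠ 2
(A) x = 1: LHS = (-1³ + 2·1² + 2·1 + 2) mod 5 = 5 mod 5 = 0; 0 ≠ 0 — FAILS

(B) Track d = LHS − RHS over the integers in [-1000, 1000]. Equality would need d = 0, but d changes sign only between consecutive integers, jumping over 0:
x = -1: LHS = 3·(-1) + 3 = 0; 0 ≠ 2 — holds  (d = -2)
x = 0: LHS = 3·0 + 3 = 3; 3 ≠ 2 — holds  (d = 1)
Away from these crossings d keeps a constant sign, and checking every integer in [-1000, 1000] confirms d ≠ 0 throughout. Hence the two sides are never equal, so the relation holds for every integer in [-1000, 1000].

Only (A) has a counterexample.

Answer: A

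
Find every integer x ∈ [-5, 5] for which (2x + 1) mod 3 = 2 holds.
Holds for: {-4, -1, 2, 5}
Fails for: {-5, -3, -2, 0, 1, 3, 4}

Answer: {-4, -1, 2, 5}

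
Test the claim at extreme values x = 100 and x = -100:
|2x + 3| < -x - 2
x = 100: LHS = |2·100 + 3| = |203| = 203, RHS = -100 - 2 = -102; 203 < -102 — FAILS
x = -100: LHS = |2·(-100) + 3| = |-197| = 197, RHS = -(-100) - 2 = 98; 197 < 98 — FAILS

Answer: No, fails for both x = 100 and x = -100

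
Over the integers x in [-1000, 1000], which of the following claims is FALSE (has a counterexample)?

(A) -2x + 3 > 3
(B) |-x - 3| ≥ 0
(A) x = 0: LHS = -2·0 + 3 = 3; 3 > 3 — FAILS

(B) An absolute value is never negative, so the left side is ≥ 0 for every x, while the right side is 0. Tightest case in [-1000, 1000] is x = -3:
x = -3: LHS = |-(-3) - 3| = |0| = 0; 0 ≥ 0 — holds
Hence LHS − RHS is never negative, i.e. LHS ≥ RHS throughout, so the relation holds for every integer in [-1000, 1000].

Only (A) has a counterexample.

Answer: A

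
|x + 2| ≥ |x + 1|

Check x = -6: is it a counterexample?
Substitute x = -6 into the relation:
x = -6: LHS = |(-6) + 2| = |-4| = 4, RHS = |(-6) + 1| = |-5| = 5; 4 ≥ 5 — FAILS

Since the claim fails at x = -6, this value is a counterexample.

Answer: Yes, x = -6 is a counterexample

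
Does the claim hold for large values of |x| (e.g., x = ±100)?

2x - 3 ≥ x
x = 100: LHS = 2·100 - 3 = 197; 197 ≥ 100 — holds
x = -100: LHS = 2·(-100) - 3 = -203; -203 ≥ -100 — FAILS

Answer: Partially: holds for x = 100, fails for x = -100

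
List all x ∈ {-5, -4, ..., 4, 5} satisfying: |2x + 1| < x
Over all integers in [-5, 5], LHS − RHS is smallest at x = 0, where it equals 1:
x = 0: LHS = |2·0 + 1| = |1| = 1; 1 < 0 — FAILS
At the ends of the range:
x = -5: LHS = |2·(-5) + 1| = |-9| = 9; 9 < -5 — FAILS
x = 5: LHS = |2·5 + 1| = |11| = 11; 11 < 5 — FAILS
Hence LHS − RHS is never negative, i.e. LHS ≥ RHS throughout, so the claimed relation (<) fails for every integer in [-5, 5].

Answer: None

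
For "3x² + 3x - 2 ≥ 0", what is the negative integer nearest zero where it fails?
Testing negative integers from -1 downward:
x = -1: LHS = 3·(-1)² + 3·(-1) - 2 = -2; -2 ≥ 0 — FAILS  ← closest negative counterexample to 0

Answer: x = -1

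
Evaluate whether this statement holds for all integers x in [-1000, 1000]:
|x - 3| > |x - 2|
The claim fails at x = 3:
x = 3: LHS = |3 - 3| = |0| = 0, RHS = |3 - 2| = |1| = 1; 0 > 1 — FAILS

Because a single integer refutes it, the statement is false.

Answer: False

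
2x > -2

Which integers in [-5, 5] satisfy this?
Holds for: {0, 1, 2, 3, 4, 5}
Fails for: {-5, -4, -3, -2, -1}

Answer: {0, 1, 2, 3, 4, 5}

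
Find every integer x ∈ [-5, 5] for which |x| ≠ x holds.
Holds for: {-5, -4, -3, -2, -1}
Fails for: {0, 1, 2, 3, 4, 5}

Answer: {-5, -4, -3, -2, -1}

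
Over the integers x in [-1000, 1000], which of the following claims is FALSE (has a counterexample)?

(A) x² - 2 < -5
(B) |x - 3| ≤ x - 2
(A) x = 0: LHS = 0² - 2 = -2; -2 < -5 — FAILS
(B) x = 0: LHS = |0 - 3| = |-3| = 3, RHS = 0 - 2 = -2; 3 ≤ -2 — FAILS

Answer: Both A and B are false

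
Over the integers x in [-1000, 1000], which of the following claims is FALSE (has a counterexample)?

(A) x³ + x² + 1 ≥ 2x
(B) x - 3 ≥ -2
(A) x = -3: LHS = (-3)³ + (-3)² + 1 = -17, RHS = 2·(-3) = -6; -17 ≥ -6 — FAILS
(B) x = 0: LHS = 0 - 3 = -3; -3 ≥ -2 — FAILS

Answer: Both A and B are false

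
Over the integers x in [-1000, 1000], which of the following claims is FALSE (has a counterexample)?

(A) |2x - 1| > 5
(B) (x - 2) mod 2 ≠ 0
(A) x = 0: LHS = |2·0 - 1| = |-1| = 1; 1 > 5 — FAILS
(B) x = 0: LHS = (0 - 2) mod 2 = (-2) mod 2 = 0; 0 ≠ 0 — FAILS

Answer: Both A and B are false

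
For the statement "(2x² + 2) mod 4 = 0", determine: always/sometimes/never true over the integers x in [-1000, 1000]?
Holds at x = 1: LHS = (2·1² + 2) mod 4 = 4 mod 4 = 0; 0 = 0 — holds
Fails at x = 0: LHS = (2·0² + 2) mod 4 = 2 mod 4 = 2; 2 = 0 — FAILS
It is satisfied by some integers in the range but not all.

Answer: Sometimes true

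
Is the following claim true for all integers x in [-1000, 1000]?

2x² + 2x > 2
The claim fails at x = 0:
x = 0: LHS = 2·0² + 2·0 = 0; 0 > 2 — FAILS

Because a single integer refutes it, the statement is false.

Answer: False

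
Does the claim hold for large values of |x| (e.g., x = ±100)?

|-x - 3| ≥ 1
x = 100: LHS = |-100 - 3| = |-103| = 103; 103 ≥ 1 — holds
x = -100: LHS = |-(-100) - 3| = |97| = 97; 97 ≥ 1 — holds

Answer: Yes, holds for both x = 100 and x = -100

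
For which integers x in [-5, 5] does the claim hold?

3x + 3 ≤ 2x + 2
Holds for: {-5, -4, -3, -2, -1}
Fails for: {0, 1, 2, 3, 4, 5}

Answer: {-5, -4, -3, -2, -1}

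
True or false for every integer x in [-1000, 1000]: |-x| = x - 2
The claim fails at x = 0:
x = 0: LHS = |-0| = |0| = 0, RHS = 0 - 2 = -2; 0 = -2 — FAILS

Because a single integer refutes it, the statement is false.

Answer: False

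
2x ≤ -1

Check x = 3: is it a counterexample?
Substitute x = 3 into the relation:
x = 3: LHS = 2·3 = 6; 6 ≤ -1 — FAILS

Since the claim fails at x = 3, this value is a counterexample.

Answer: Yes, x = 3 is a counterexample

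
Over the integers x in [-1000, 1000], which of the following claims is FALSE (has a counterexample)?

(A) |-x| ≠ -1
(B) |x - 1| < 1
(A) An absolute value is never negative, so the left side is ≥ 0 for every x, while the right side is -1. Tightest case in [-1000, 1000] is x = 0:
x = 0: LHS = |-0| = |0| = 0; 0 ≠ -1 — holds
Hence LHS − RHS is never 0, i.e. the two sides are never equal, so the relation holds for every integer in [-1000, 1000].

(B) x = 0: LHS = |0 - 1| = |-1| = 1; 1 < 1 — FAILS

Only (B) has a counterexample.

Answer: B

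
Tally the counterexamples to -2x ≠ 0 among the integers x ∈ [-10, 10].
Counterexamples in [-10, 10]: {0}.

Counting them gives 1 values.

Answer: 1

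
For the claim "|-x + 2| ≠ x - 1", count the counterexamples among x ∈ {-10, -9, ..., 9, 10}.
Track d = LHS − RHS over the integers in [-10, 10]. Equality would need d = 0, but d changes sign only between consecutive integers, jumping over 0:
x = 1: LHS = |-1 + 2| = |1| = 1, RHS = 1 - 1 = 0; 1 ≠ 0 — holds  (d = 1)
x = 2: LHS = |-2 + 2| = |0| = 0, RHS = 2 - 1 = 1; 0 ≠ 1 — holds  (d = -1)
Away from these crossings d keeps a constant sign, and checking every integer in [-10, 10] confirms d ≠ 0 throughout. Hence the two sides are never equal, so the relation holds for every integer in [-10, 10].

No counterexample appears in that range.

Answer: 0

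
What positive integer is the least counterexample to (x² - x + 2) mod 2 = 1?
Testing positive integers:
x = 1: LHS = (1² - 1 + 2) mod 2 = 2 mod 2 = 0; 0 = 1 — FAILS  ← smallest positive counterexample

Answer: x = 1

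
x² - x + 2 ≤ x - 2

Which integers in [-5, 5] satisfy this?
Over all integers in [-5, 5], LHS − RHS is smallest at x = 1, where it equals 3:
x = 1: LHS = 1² - 1 + 2 = 2, RHS = 1 - 2 = -1; 2 ≤ -1 — FAILS
At the ends of the range:
x = -5: LHS = (-5)² - (-5) + 2 = 32, RHS = (-5) - 2 = -7; 32 ≤ -7 — FAILS
x = 5: LHS = 5² - 5 + 2 = 22, RHS = 5 - 2 = 3; 22 ≤ 3 — FAILS
Hence LHS − RHS is never zero or negative, i.e. LHS > RHS throughout, so the claimed relation (≤) fails for every integer in [-5, 5].

Answer: None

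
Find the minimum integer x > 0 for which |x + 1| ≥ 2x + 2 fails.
Testing positive integers:
x = 1: LHS = |1 + 1| = |2| = 2, RHS = 2·1 + 2 = 4; 2 ≥ 4 — FAILS  ← smallest positive counterexample

Answer: x = 1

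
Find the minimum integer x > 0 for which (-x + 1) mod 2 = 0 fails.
Testing positive integers:
x = 1: LHS = (-1 + 1) mod 2 = 0 mod 2 = 0; 0 = 0 — holds
x = 2: LHS = (-2 + 1) mod 2 = (-1) mod 2 = 1; 1 = 0 — FAILS  ← smallest positive counterexample

Answer: x = 2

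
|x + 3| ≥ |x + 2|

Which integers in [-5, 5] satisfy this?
Holds for: {-2, -1, 0, 1, 2, 3, 4, 5}
Fails for: {-5, -4, -3}

Answer: {-2, -1, 0, 1, 2, 3, 4, 5}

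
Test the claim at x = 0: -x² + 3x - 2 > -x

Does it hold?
x = 0: LHS = -0² + 3·0 - 2 = -2, RHS = -0 = 0; -2 > 0 — FAILS

The relation fails at x = 0, so x = 0 is a counterexample.

Answer: No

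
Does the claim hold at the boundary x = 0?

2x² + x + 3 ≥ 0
x = 0: LHS = 2·0² + 0 + 3 = 3; 3 ≥ 0 — holds

The relation is satisfied at x = 0.

Answer: Yes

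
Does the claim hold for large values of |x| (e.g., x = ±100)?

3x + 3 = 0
x = 100: LHS = 3·100 + 3 = 303; 303 = 0 — FAILS
x = -100: LHS = 3·(-100) + 3 = -297; -297 = 0 — FAILS

Answer: No, fails for both x = 100 and x = -100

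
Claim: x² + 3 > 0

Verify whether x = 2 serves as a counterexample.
Substitute x = 2 into the relation:
x = 2: LHS = 2² + 3 = 7; 7 > 0 — holds

The relation holds at x = 2, so it is not a counterexample.

Answer: No, x = 2 is not a counterexample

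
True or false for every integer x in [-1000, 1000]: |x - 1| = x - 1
The claim fails at x = 0:
x = 0: LHS = |0 - 1| = |-1| = 1, RHS = 0 - 1 = -1; 1 = -1 — FAILS

Because a single integer refutes it, the statement is false.

Answer: False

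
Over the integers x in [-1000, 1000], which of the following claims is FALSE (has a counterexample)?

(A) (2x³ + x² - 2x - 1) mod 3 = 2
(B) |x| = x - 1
(A) x = 1: LHS = (2·1³ + 1² - 2·1 - 1) mod 3 = 0 mod 3 = 0; 0 = 2 — FAILS
(B) x = 0: LHS = |0| = 0, RHS = 0 - 1 = -1; 0 = -1 — FAILS

Answer: Both A and B are false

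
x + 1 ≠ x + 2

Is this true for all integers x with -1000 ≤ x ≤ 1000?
Over all integers in [-1000, 1000], LHS − RHS is always negative; it is closest to 0 at x = 0, where it equals -1:
x = 0: LHS = 0 + 1 = 1, RHS = 0 + 2 = 2; 1 ≠ 2 — holds
At the ends of the range:
x = -1000: LHS = (-1000) + 1 = -999, RHS = (-1000) + 2 = -998; -999 ≠ -998 — holds
x = 1000: LHS = 1000 + 1 = 1001, RHS = 1000 + 2 = 1002; 1001 ≠ 1002 — holds
Hence LHS − RHS is never 0, i.e. the two sides are never equal, so the relation holds for every integer in [-1000, 1000].

No counterexample exists.

Answer: True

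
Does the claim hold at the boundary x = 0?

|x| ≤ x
x = 0: LHS = |0| = 0; 0 ≤ 0 — holds

The relation is satisfied at x = 0.

Answer: Yes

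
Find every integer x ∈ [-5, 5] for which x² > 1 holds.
Holds for: {-5, -4, -3, -2, 2, 3, 4, 5}
Fails for: {-1, 0, 1}

Answer: {-5, -4, -3, -2, 2, 3, 4, 5}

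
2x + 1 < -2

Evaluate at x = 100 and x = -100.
x = 100: LHS = 2·100 + 1 = 201; 201 < -2 — FAILS
x = -100: LHS = 2·(-100) + 1 = -199; -199 < -2 — holds

Answer: Partially: fails for x = 100, holds for x = -100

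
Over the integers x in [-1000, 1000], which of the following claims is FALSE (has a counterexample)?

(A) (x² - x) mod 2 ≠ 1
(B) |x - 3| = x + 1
(A) For a polynomial with integer coefficients, its value mod 2 depends only on x mod 2, so it suffices to check one representative of each residue class, x = 0, 1:
x = 0: LHS = (0² - 0) mod 2 = 0 mod 2 = 0; 0 ≠ 1 — holds
x = 1: LHS = (1² - 1) mod 2 = 0 mod 2 = 0; 0 ≠ 1 — holds
The relation holds in every residue class, so the relation holds for every integer in [-1000, 1000].

(B) x = 0: LHS = |0 - 3| = |-3| = 3, RHS = 0 + 1 = 1; 3 = 1 — FAILS

Only (B) has a counterexample.

Answer: B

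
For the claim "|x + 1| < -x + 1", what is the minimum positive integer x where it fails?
Testing positive integers:
x = 1: LHS = |1 + 1| = |2| = 2, RHS = -1 + 1 = 0; 2 < 0 — FAILS  ← smallest positive counterexample

Answer: x = 1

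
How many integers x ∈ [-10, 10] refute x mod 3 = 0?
Counterexamples in [-10, 10]: {-10, -8, -7, -5, -4, -2, -1, 1, 2, 4, 5, 7, 8, 10}.

Counting them gives 14 values.

Answer: 14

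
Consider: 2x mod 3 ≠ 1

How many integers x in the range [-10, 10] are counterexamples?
Counterexamples in [-10, 10]: {-10, -7, -4, -1, 2, 5, 8}.

Counting them gives 7 values.

Answer: 7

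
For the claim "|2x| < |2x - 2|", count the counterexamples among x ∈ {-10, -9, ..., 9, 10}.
Counterexamples in [-10, 10]: {1, 2, 3, 4, 5, 6, 7, 8, 9, 10}.

Counting them gives 10 values.

Answer: 10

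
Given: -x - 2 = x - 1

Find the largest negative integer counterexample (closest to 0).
Testing negative integers from -1 downward:
x = -1: LHS = -(-1) - 2 = -1, RHS = (-1) - 1 = -2; -1 = -2 — FAILS  ← closest negative counterexample to 0

Answer: x = -1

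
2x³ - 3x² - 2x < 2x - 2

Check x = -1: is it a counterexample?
Substitute x = -1 into the relation:
x = -1: LHS = 2·(-1)³ - 3·(-1)² - 2·(-1) = -3, RHS = 2·(-1) - 2 = -4; -3 < -4 — FAILS

Since the claim fails at x = -1, this value is a counterexample.

Answer: Yes, x = -1 is a counterexample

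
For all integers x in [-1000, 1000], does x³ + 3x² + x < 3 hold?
The claim fails at x = 1:
x = 1: LHS = 1³ + 3·1² + 1 = 5; 5 < 3 — FAILS

Because a single integer refutes it, the statement is false.

Answer: False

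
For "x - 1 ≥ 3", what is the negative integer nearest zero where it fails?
Testing negative integers from -1 downward:
x = -1: LHS = (-1) - 1 = -2; -2 ≥ 3 — FAILS  ← closest negative counterexample to 0

Answer: x = -1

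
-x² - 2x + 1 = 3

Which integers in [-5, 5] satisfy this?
Over all integers in [-5, 5], LHS − RHS is always negative; it is closest to 0 at x = -1, where it equals -1:
x = -1: LHS = -(-1)² - 2·(-1) + 1 = 2; 2 = 3 — FAILS
At the ends of the range:
x = -5: LHS = -(-5)² - 2·(-5) + 1 = -14; -14 = 3 — FAILS
x = 5: LHS = -5² - 2·5 + 1 = -34; -34 = 3 — FAILS
Hence LHS − RHS is never 0, i.e. the two sides are never equal, so the claimed relation (=) fails for every integer in [-5, 5].

Answer: None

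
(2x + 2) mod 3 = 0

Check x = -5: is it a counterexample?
Substitute x = -5 into the relation:
x = -5: LHS = (2·(-5) + 2) mod 3 = (-8) mod 3 = 1; 1 = 0 — FAILS

Since the claim fails at x = -5, this value is a counterexample.

Answer: Yes, x = -5 is a counterexample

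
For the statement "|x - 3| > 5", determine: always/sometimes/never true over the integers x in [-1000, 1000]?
Holds at x = -3: LHS = |(-3) - 3| = |-6| = 6; 6 > 5 — holds
Fails at x = 0: LHS = |0 - 3| = |-3| = 3; 3 > 5 — FAILS
It is satisfied by some integers in the range but not all.

Answer: Sometimes true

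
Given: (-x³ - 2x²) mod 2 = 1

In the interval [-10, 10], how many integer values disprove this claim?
Counterexamples in [-10, 10]: {-10, -8, -6, -4, -2, 0, 2, 4, 6, 8, 10}.

Counting them gives 11 values.

Answer: 11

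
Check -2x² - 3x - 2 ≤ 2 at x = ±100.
x = 100: LHS = -2·100² - 3·100 - 2 = -20302; -20302 ≤ 2 — holds
x = -100: LHS = -2·(-100)² - 3·(-100) - 2 = -19702; -19702 ≤ 2 — holds

Answer: Yes, holds for both x = 100 and x = -100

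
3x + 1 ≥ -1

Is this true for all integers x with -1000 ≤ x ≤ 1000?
The claim fails at x = -1:
x = -1: LHS = 3·(-1) + 1 = -2; -2 ≥ -1 — FAILS

Because a single integer refutes it, the statement is false.

Answer: False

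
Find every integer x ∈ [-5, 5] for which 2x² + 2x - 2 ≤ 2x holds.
Holds for: {-1, 0, 1}
Fails for: {-5, -4, -3, -2, 2, 3, 4, 5}

Answer: {-1, 0, 1}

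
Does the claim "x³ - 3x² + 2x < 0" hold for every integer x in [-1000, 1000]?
The claim fails at x = 0:
x = 0: LHS = 0³ - 3·0² + 2·0 = 0; 0 < 0 — FAILS

Because a single integer refutes it, the statement is false.

Answer: False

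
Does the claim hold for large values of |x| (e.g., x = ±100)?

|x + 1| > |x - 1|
x = 100: LHS = |100 + 1| = |101| = 101, RHS = |100 - 1| = |99| = 99; 101 > 99 — holds
x = -100: LHS = |(-100) + 1| = |-99| = 99, RHS = |(-100) - 1| = |-101| = 101; 99 > 101 — FAILS

Answer: Partially: holds for x = 100, fails for x = -100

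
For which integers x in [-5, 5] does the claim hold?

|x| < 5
Holds for: {-4, -3, -2, -1, 0, 1, 2, 3, 4}
Fails for: {-5, 5}

Answer: {-4, -3, -2, -1, 0, 1, 2, 3, 4}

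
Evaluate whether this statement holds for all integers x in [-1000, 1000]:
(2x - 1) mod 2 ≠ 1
The claim fails at x = 0:
x = 0: LHS = (2·0 - 1) mod 2 = (-1) mod 2 = 1; 1 ≠ 1 — FAILS

Because a single integer refutes it, the statement is false.

Answer: False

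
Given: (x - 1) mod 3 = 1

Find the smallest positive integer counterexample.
Testing positive integers:
x = 1: LHS = (1 - 1) mod 3 = 0 mod 3 = 0; 0 = 1 — FAILS  ← smallest positive counterexample

Answer: x = 1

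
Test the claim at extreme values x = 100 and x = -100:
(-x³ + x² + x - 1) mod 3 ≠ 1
x = 100: LHS = (-100³ + 100² + 100 - 1) mod 3 = (-989901) mod 3 = 0; 0 ≠ 1 — holds
x = -100: LHS = (-(-100)³ + (-100)² + (-100) - 1) mod 3 = 1009899 mod 3 = 0; 0 ≠ 1 — holds

Answer: Yes, holds for both x = 100 and x = -100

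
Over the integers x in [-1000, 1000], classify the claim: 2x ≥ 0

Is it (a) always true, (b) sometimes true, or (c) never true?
Holds at x = 0: LHS = 2·0 = 0; 0 ≥ 0 — holds
Fails at x = -1: LHS = 2·(-1) = -2; -2 ≥ 0 — FAILS
It is satisfied by some integers in the range but not all.

Answer: Sometimes true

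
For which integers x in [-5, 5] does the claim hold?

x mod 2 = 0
Holds for: {-4, -2, 0, 2, 4}
Fails for: {-5, -3, -1, 1, 3, 5}

Answer: {-4, -2, 0, 2, 4}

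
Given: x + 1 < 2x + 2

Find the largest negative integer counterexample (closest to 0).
Testing negative integers from -1 downward:
x = -1: LHS = (-1) + 1 = 0, RHS = 2·(-1) + 2 = 0; 0 < 0 — FAILS  ← closest negative counterexample to 0

Answer: x = -1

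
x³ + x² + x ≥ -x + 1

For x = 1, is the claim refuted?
Substitute x = 1 into the relation:
x = 1: LHS = 1³ + 1² + 1 = 3, RHS = -1 + 1 = 0; 3 ≥ 0 — holds

The claim holds here, so x = 1 is not a counterexample. (A counterexample exists elsewhere, e.g. x = 0.)

Answer: No, x = 1 is not a counterexample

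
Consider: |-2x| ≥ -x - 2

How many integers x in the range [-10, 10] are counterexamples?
Over all integers in [-10, 10], LHS − RHS is smallest at x = 0, where it equals 2:
x = 0: LHS = |-2·0| = |0| = 0, RHS = -0 - 2 = -2; 0 ≥ -2 — holds
At the ends of the range:
x = -10: LHS = |-2·(-10)| = |20| = 20, RHS = -(-10) - 2 = 8; 20 ≥ 8 — holds
x = 10: LHS = |-2·10| = |-20| = 20, RHS = -10 - 2 = -12; 20 ≥ -12 — holds
Hence LHS − RHS is never negative, i.e. LHS ≥ RHS throughout, so the relation holds for every integer in [-10, 10].

No counterexample appears in that range.

Answer: 0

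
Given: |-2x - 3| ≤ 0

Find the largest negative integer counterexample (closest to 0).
Testing negative integers from -1 downward:
x = -1: LHS = |-2·(-1) - 3| = |-1| = 1; 1 ≤ 0 — FAILS  ← closest negative counterexample to 0

Answer: x = -1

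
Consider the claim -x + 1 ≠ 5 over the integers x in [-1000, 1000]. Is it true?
The claim fails at x = -4:
x = -4: LHS = -(-4) + 1 = 5; 5 ≠ 5 — FAILS

Because a single integer refutes it, the statement is false.

Answer: False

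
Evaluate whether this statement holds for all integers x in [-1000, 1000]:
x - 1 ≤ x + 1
Over all integers in [-1000, 1000], LHS − RHS is largest at x = 0, where it equals -2:
x = 0: LHS = 0 - 1 = -1, RHS = 0 + 1 = 1; -1 ≤ 1 — holds
At the ends of the range:
x = -1000: LHS = (-1000) - 1 = -1001, RHS = (-1000) + 1 = -999; -1001 ≤ -999 — holds
x = 1000: LHS = 1000 - 1 = 999, RHS = 1000 + 1 = 1001; 999 ≤ 1001 — holds
Hence LHS − RHS is never positive, i.e. LHS ≤ RHS throughout, so the relation holds for every integer in [-1000, 1000].

No counterexample exists.

Answer: True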